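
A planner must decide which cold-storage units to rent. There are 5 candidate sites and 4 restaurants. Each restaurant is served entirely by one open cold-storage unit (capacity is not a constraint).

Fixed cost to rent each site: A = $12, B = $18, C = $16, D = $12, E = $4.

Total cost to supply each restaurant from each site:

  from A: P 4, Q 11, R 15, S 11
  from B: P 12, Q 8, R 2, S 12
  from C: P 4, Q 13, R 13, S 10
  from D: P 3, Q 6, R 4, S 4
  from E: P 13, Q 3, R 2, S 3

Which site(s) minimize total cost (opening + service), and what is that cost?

For any fixed open set, each restaurant goes to its cheapest open site; total = fixed + service.
{E}: P→E 13, Q→E 3, R→E 2, S→E 3. Service 21; fixed 4; total 25.
{D, E}: service 11 + fixed 16 = 27
{A, E}: P→A 4, Q→E 3, R→E 2, S→E 3. Service 12; fixed 16; total 28.
{A, B, C, D, E}: service 11 + fixed 62 = 73
No other subset beats 25.

Open E only; minimum total cost 25.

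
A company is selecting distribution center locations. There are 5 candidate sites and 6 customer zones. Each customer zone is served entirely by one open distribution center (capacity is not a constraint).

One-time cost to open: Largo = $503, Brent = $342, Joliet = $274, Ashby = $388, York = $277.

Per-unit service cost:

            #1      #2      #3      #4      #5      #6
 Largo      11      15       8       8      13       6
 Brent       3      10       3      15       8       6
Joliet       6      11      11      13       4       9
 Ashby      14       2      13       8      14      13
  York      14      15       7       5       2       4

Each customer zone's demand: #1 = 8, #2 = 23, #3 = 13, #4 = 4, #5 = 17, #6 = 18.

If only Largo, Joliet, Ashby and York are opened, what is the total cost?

Each customer zone is assigned to its cheapest site among the open ones.
{Largo, Joliet, Ashby, York}: #1→Joliet 6·8=48, #2→Ashby 2·23=46, #3→York 7·13=91, #4→York 5·4=20, #5→York 2·17=34, #6→York 4·18=72. Service 311; fixed 1442; total 1753.

Total cost: 1753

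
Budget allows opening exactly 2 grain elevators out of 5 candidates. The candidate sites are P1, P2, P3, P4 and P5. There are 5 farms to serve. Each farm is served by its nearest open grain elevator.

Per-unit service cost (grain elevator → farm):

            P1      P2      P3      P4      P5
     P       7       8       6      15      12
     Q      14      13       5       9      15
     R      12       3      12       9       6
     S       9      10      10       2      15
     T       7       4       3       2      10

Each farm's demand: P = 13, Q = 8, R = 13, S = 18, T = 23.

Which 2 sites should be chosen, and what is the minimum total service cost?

Choose P2 and P4; total service cost 297.

With exactly 2 open, each farm uses its cheapest among the chosen.
{P2, P4}: P→P2 8·13=104, Q→P4 9·8=72, R→P2 3·13=39, S→P4 2·18=36, T→P4 2·23=46. Service cost 297.
{P3, P4}: service cost 317
{P1, P4}: service cost 362
Among all 10 size-2 choices, {P2, P4} is lowest.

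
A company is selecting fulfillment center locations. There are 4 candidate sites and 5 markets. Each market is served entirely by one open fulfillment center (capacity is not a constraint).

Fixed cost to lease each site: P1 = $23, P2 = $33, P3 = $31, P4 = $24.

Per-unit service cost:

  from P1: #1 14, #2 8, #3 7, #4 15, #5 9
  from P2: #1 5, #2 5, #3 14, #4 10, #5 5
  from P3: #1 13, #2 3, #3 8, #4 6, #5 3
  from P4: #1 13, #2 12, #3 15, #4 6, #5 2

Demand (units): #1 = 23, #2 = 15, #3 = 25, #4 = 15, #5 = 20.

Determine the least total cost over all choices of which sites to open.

Minimum total cost: 572

For any fixed open set, each market goes to its cheapest open site; total = fixed + service.
{P1, P2, P3}: #1→P2 5·23=115, #2→P3 3·15=45, #3→P1 7·25=175, #4→P3 6·15=90, #5→P3 3·20=60. Service 485; fixed 87; total 572.
{P2, P3}: service 510 + fixed 64 = 574
{P1, P2, P4}: #1→P2 5·23=115, #2→P2 5·15=75, #3→P1 7·25=175, #4→P4 6·15=90, #5→P4 2·20=40. Service 495; fixed 80; total 575.
{P1, P2, P3, P4}: service 465 + fixed 111 = 576
No other subset beats 572.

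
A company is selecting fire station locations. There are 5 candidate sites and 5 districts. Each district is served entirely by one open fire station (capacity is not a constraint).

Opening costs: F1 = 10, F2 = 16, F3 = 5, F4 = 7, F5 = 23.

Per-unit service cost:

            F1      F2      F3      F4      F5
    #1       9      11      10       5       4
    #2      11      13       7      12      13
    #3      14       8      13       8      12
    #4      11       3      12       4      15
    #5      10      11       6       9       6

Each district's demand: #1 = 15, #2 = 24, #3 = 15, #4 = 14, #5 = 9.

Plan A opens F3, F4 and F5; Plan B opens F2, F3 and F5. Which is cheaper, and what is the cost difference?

Plan B is cheaper by 5.

Plan A: {F3, F4, F5}: #1→F5 4·15=60, #2→F3 7·24=168, #3→F4 8·15=120, #4→F4 4·14=56, #5→F3 6·9=54. Service 458; fixed 35; total 493.
Plan B: {F2, F3, F5}: #1→F5 4·15=60, #2→F3 7·24=168, #3→F2 8·15=120, #4→F2 3·14=42, #5→F3 6·9=54. Service 444; fixed 44; total 488.
Difference: |493 − 488| = 5.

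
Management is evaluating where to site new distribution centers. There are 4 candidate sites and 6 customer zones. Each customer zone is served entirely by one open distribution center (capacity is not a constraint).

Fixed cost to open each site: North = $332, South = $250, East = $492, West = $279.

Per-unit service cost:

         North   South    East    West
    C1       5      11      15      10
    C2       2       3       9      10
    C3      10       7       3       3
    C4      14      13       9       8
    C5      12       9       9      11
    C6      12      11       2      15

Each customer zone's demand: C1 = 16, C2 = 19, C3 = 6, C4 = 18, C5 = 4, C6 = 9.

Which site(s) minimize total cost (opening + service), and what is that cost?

For any fixed open set, each customer zone goes to its cheapest open site; total = fixed + service.
{South}: C1→South 11·16=176, C2→South 3·19=57, C3→South 7·6=42, C4→South 13·18=234, C5→South 9·4=36, C6→South 11·9=99. Service 644; fixed 250; total 894.
{North}: service 586 + fixed 332 = 918
{West}: service 691 + fixed 279 = 970
{North, South, East, West}: service 334 + fixed 1353 = 1687
No other subset beats 894.

Open South only; minimum total cost 894.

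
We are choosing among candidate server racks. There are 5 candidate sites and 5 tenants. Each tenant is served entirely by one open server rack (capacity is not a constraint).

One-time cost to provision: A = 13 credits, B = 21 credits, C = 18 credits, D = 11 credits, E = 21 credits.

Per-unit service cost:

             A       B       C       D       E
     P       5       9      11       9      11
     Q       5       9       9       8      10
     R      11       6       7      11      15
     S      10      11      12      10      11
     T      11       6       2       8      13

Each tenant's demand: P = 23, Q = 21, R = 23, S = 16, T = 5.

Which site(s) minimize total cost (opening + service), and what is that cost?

Open A, B and C; minimum total cost 580.

For any fixed open set, each tenant goes to its cheapest open site; total = fixed + service.
{A, B, C}: P→A 5·23=115, Q→A 5·21=105, R→B 6·23=138, S→A 10·16=160, T→C 2·5=10. Service 528; fixed 52; total 580.
{A, B}: P→A 5·23=115, Q→A 5·21=105, R→B 6·23=138, S→A 10·16=160, T→B 6·5=30. Service 548; fixed 34; total 582.
{A, C}: P→A 5·23=115, Q→A 5·21=105, R→C 7·23=161, S→A 10·16=160, T→C 2·5=10. Service 551; fixed 31; total 582.
{A, B, C, D, E}: P→A 5·23=115, Q→A 5·21=105, R→B 6·23=138, S→A 10·16=160, T→C 2·5=10. Service 528; fixed 84; total 612.
No other subset beats 580.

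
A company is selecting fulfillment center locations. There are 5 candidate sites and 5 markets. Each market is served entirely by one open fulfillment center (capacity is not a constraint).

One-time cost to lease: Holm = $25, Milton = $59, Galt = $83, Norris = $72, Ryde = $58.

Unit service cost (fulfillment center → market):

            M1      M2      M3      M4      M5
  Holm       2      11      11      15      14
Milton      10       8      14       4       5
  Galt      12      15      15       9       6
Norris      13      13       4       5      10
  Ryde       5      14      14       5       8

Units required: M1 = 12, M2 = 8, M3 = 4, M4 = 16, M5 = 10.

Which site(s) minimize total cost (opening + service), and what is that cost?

For any fixed open set, each market goes to its cheapest open site; total = fixed + service.
{Holm, Milton}: M1→Holm 2·12=24, M2→Milton 8·8=64, M3→Holm 11·4=44, M4→Milton 4·16=64, M5→Milton 5·10=50. Service 246; fixed 84; total 330.
{Holm, Milton, Norris}: service 218 + fixed 156 = 374
{Holm, Milton, Ryde}: M1→Holm 2·12=24, M2→Milton 8·8=64, M3→Holm 11·4=44, M4→Milton 4·16=64, M5→Milton 5·10=50. Service 246; fixed 142; total 388.
{Holm, Milton, Galt, Norris, Ryde}: M1→Holm 2·12=24, M2→Milton 8·8=64, M3→Norris 4·4=16, M4→Milton 4·16=64, M5→Milton 5·10=50. Service 218; fixed 297; total 515.
No other subset beats 330.

Open Holm and Milton; minimum total cost 330.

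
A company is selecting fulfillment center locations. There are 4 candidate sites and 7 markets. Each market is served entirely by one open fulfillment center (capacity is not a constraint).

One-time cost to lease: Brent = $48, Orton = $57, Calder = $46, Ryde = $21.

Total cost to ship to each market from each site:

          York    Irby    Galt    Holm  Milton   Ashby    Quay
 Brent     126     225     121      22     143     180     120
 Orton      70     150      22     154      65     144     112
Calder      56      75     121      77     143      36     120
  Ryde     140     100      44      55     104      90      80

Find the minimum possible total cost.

Minimum total cost: 513

For any fixed open set, each market goes to its cheapest open site; total = fixed + service.
{Orton, Calder, Ryde}: York→Calder 56, Irby→Calder 75, Galt→Orton 22, Holm→Ryde 55, Milton→Orton 65, Ashby→Calder 36, Quay→Ryde 80. Service 389; fixed 124; total 513.
{Calder, Ryde}: service 450 + fixed 67 = 517
{Brent, Orton, Calder, Ryde}: service 356 + fixed 172 = 528
{Ryde}: service 613 + fixed 21 = 634
No other subset beats 513.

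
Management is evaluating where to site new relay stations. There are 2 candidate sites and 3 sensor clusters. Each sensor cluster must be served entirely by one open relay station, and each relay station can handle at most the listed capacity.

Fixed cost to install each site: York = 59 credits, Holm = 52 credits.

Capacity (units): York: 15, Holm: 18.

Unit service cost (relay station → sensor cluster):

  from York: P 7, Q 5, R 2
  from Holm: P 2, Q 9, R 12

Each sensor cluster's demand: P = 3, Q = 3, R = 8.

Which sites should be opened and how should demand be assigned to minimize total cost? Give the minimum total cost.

Open {York}: P→York 7·3=21, Q→York 5·3=15, R→York 2·8=16.
Loads: York carries 14/15. Service 52; fixed 59; total 111.
Next best feasible plan costs 148.

Minimum total cost: 111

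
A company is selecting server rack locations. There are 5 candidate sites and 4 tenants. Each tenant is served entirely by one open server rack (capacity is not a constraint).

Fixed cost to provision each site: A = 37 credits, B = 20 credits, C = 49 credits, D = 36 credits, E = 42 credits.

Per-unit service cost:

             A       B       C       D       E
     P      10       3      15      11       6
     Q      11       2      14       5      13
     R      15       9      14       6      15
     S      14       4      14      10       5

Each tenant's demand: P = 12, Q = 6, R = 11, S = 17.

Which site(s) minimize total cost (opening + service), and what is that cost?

Open B only; minimum total cost 235.

For any fixed open set, each tenant goes to its cheapest open site; total = fixed + service.
{B}: P→B 3·12=36, Q→B 2·6=12, R→B 9·11=99, S→B 4·17=68. Service 215; fixed 20; total 235.
{B, D}: P→B 3·12=36, Q→B 2·6=12, R→D 6·11=66, S→B 4·17=68. Service 182; fixed 56; total 238.
{A, B}: P→B 3·12=36, Q→B 2·6=12, R→B 9·11=99, S→B 4·17=68. Service 215; fixed 57; total 272.
{A, B, C, D, E}: service 182 + fixed 184 = 366
No other subset beats 235.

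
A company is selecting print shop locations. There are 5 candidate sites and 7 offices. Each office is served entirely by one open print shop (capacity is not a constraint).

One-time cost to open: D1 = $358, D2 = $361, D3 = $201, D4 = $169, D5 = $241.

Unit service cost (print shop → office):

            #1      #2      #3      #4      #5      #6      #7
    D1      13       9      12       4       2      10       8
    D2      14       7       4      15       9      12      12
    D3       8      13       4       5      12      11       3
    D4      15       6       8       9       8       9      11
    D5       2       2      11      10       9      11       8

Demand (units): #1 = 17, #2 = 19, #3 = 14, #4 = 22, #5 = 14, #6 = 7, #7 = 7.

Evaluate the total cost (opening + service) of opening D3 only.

Each office is assigned to its cheapest site among the open ones.
{D3}: #1→D3 8·17=136, #2→D3 13·19=247, #3→D3 4·14=56, #4→D3 5·22=110, #5→D3 12·14=168, #6→D3 11·7=77, #7→D3 3·7=21. Service 815; fixed 201; total 1016.

Total cost: 1016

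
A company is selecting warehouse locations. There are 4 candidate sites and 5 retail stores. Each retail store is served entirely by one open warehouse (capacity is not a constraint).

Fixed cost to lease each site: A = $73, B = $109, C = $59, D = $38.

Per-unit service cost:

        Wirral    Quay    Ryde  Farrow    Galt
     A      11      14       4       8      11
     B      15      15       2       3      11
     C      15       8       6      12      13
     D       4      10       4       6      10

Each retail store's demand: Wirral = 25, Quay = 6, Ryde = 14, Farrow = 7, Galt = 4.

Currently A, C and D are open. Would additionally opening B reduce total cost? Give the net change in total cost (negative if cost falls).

No — net change +60 (cost rises by 60).

Current service cost with {A, C, D}: 286.
Adding B: each retail store re-picks its cheapest; new service cost 237, saving 49.
Extra fixed cost: 109. Net change = 109 − 49 = 60.
(Totals: 456 → 516.)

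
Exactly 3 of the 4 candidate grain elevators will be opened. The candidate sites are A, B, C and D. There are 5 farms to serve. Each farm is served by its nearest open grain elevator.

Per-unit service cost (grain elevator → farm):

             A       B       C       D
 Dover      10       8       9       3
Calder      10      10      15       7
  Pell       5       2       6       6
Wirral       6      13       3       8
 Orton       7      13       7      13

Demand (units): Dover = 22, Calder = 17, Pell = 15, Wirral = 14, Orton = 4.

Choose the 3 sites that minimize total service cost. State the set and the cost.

With exactly 3 open, each farm uses its cheapest among the chosen.
{B, C, D}: Dover→D 3·22=66, Calder→D 7·17=119, Pell→B 2·15=30, Wirral→C 3·14=42, Orton→C 7·4=28. Service cost 285.
{A, B, D}: service cost 327
{A, C, D}: service cost 330
Among all 4 size-3 choices, {B, C, D} is lowest.

Choose B, C and D; total service cost 285.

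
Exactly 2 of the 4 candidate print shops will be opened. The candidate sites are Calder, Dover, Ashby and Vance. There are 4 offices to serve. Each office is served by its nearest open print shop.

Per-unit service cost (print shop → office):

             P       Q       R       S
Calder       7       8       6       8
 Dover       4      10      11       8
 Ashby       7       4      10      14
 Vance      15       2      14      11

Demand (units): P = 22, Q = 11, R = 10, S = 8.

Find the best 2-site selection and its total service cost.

With exactly 2 open, each office uses its cheapest among the chosen.
{Dover, Vance}: P→Dover 4·22=88, Q→Vance 2·11=22, R→Dover 11·10=110, S→Dover 8·8=64. Service cost 284.
{Dover, Ashby}: service cost 296
{Calder, Dover}: service cost 300
Among all 6 size-2 choices, {Dover, Vance} is lowest.

Choose Dover and Vance; total service cost 284.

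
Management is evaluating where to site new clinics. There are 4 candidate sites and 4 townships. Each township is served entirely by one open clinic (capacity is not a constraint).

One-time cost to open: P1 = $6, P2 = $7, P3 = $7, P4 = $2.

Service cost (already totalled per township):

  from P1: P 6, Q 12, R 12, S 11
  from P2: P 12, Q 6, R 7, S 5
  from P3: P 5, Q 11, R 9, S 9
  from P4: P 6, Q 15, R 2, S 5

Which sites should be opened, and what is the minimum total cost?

For any fixed open set, each township goes to its cheapest open site; total = fixed + service.
{P2, P4}: P→P4 6, Q→P2 6, R→P4 2, S→P2 5. Service 19; fixed 9; total 28.
{P4}: service 28 + fixed 2 = 30
{P3, P4}: service 23 + fixed 9 = 32
{P1, P2, P3, P4}: P→P3 5, Q→P2 6, R→P4 2, S→P2 5. Service 18; fixed 22; total 40.
No other subset beats 28.

Open P2 and P4; minimum total cost 28.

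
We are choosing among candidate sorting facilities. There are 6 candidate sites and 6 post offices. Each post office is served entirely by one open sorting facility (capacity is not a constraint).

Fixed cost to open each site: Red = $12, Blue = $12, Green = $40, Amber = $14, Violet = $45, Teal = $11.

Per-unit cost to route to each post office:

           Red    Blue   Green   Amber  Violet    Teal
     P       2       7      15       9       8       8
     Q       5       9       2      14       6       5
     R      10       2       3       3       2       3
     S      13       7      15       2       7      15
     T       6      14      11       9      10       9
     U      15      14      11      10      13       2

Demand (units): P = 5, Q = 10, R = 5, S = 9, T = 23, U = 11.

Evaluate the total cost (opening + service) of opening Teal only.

Each post office is assigned to its cheapest site among the open ones.
{Teal}: P→Teal 8·5=40, Q→Teal 5·10=50, R→Teal 3·5=15, S→Teal 15·9=135, T→Teal 9·23=207, U→Teal 2·11=22. Service 469; fixed 11; total 480.

Total cost: 480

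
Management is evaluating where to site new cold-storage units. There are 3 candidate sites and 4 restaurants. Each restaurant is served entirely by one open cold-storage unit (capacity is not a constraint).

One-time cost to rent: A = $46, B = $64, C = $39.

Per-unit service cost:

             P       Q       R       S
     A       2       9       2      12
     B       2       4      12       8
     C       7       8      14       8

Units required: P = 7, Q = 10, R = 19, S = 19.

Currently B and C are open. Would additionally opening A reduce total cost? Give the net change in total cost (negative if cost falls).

Yes — net change −144 (cost falls by 144).

Current service cost with {B, C}: 434.
Adding A: each restaurant re-picks its cheapest; new service cost 244, saving 190.
Extra fixed cost: 46. Net change = 46 − 190 = -144.
(Totals: 537 → 393.)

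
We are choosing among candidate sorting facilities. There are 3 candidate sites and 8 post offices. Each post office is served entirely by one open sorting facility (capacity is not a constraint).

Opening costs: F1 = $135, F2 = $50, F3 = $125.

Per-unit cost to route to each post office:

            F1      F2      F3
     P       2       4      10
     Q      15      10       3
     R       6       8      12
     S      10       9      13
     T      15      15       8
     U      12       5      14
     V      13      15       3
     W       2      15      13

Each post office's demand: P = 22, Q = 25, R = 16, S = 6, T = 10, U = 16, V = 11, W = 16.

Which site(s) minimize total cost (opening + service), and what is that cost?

Open F1, F2 and F3; minimum total cost 804.

For any fixed open set, each post office goes to its cheapest open site; total = fixed + service.
{F1, F2, F3}: P→F1 2·22=44, Q→F3 3·25=75, R→F1 6·16=96, S→F2 9·6=54, T→F3 8·10=80, U→F2 5·16=80, V→F3 3·11=33, W→F1 2·16=32. Service 494; fixed 310; total 804.
{F1, F3}: service 612 + fixed 260 = 872
{F2, F3}: service 746 + fixed 175 = 921
{F2}: P→F2 4·22=88, Q→F2 10·25=250, R→F2 8·16=128, S→F2 9·6=54, T→F2 15·10=150, U→F2 5·16=80, V→F2 15·11=165, W→F2 15·16=240. Service 1155; fixed 50; total 1205.
(All 7 nonempty subsets were checked; F1, F2 and F3 is lowest.)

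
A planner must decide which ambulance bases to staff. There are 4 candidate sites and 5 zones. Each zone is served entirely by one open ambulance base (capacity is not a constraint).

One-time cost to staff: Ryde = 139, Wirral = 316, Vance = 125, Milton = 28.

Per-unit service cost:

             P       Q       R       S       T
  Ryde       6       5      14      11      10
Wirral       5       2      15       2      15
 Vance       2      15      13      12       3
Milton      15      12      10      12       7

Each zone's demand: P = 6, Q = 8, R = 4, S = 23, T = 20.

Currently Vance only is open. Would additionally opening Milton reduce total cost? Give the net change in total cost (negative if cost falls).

Current service cost with {Vance}: 520.
Adding Milton: each zone re-picks its cheapest; new service cost 484, saving 36.
Extra fixed cost: 28. Net change = 28 − 36 = -8.
(Totals: 645 → 637.)

Yes — net change −8 (cost falls by 8).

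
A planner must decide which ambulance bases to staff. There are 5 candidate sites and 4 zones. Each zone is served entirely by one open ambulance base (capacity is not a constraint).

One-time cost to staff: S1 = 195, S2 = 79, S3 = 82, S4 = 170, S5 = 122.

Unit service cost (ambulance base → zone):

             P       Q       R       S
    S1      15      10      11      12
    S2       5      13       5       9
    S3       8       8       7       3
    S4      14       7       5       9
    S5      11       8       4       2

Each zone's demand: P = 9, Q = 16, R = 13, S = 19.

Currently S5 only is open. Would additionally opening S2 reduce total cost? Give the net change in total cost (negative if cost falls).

No — net change +25 (cost rises by 25).

Current service cost with {S5}: 317.
Adding S2: each zone re-picks its cheapest; new service cost 263, saving 54.
Extra fixed cost: 79. Net change = 79 − 54 = 25.
(Totals: 439 → 464.)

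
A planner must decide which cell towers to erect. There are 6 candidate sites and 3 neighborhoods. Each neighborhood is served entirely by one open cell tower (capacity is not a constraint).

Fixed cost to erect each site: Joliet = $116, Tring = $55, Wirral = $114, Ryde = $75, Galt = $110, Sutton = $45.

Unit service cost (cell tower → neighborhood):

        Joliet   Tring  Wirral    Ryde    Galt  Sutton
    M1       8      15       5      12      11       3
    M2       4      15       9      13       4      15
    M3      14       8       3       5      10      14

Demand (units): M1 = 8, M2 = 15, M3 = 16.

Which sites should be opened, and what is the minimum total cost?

Open Wirral only; minimum total cost 337.

For any fixed open set, each neighborhood goes to its cheapest open site; total = fixed + service.
{Wirral}: M1→Wirral 5·8=40, M2→Wirral 9·15=135, M3→Wirral 3·16=48. Service 223; fixed 114; total 337.
{Wirral, Sutton}: service 207 + fixed 159 = 366
{Wirral, Galt}: M1→Wirral 5·8=40, M2→Galt 4·15=60, M3→Wirral 3·16=48. Service 148; fixed 224; total 372.
{Joliet, Tring, Wirral, Ryde, Galt, Sutton}: service 132 + fixed 515 = 647
No other subset beats 337.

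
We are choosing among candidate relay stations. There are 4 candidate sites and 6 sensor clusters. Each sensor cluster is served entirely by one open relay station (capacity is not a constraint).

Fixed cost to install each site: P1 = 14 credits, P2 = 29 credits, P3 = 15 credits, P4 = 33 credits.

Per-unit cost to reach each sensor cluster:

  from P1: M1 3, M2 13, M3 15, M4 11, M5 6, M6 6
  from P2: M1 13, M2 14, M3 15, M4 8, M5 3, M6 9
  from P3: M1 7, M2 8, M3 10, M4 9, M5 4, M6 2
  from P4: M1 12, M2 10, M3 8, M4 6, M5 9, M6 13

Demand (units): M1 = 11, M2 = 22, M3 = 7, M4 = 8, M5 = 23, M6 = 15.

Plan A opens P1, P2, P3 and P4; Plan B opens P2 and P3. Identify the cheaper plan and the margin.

Plan A is cheaper by 27.

Plan A: {P1, P2, P3, P4}: M1→P1 3·11=33, M2→P3 8·22=176, M3→P4 8·7=56, M4→P4 6·8=48, M5→P2 3·23=69, M6→P3 2·15=30. Service 412; fixed 91; total 503.
Plan B: {P2, P3}: M1→P3 7·11=77, M2→P3 8·22=176, M3→P3 10·7=70, M4→P2 8·8=64, M5→P2 3·23=69, M6→P3 2·15=30. Service 486; fixed 44; total 530.
Difference: |503 − 530| = 27.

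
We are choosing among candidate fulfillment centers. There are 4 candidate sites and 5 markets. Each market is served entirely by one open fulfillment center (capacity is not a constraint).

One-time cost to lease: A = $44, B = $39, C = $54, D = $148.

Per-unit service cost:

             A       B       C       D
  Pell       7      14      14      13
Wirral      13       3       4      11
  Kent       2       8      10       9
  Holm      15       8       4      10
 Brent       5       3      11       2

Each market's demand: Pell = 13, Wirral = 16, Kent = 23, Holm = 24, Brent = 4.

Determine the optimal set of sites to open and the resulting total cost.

Open A and C; minimum total cost 415.

For any fixed open set, each market goes to its cheapest open site; total = fixed + service.
{A, C}: Pell→A 7·13=91, Wirral→C 4·16=64, Kent→A 2·23=46, Holm→C 4·24=96, Brent→A 5·4=20. Service 317; fixed 98; total 415.
{A, B, C}: Pell→A 7·13=91, Wirral→B 3·16=48, Kent→A 2·23=46, Holm→C 4·24=96, Brent→B 3·4=12. Service 293; fixed 137; total 430.
{A, B}: Pell→A 7·13=91, Wirral→B 3·16=48, Kent→A 2·23=46, Holm→B 8·24=192, Brent→B 3·4=12. Service 389; fixed 83; total 472.
{A, B, C, D}: service 289 + fixed 285 = 574
No other subset beats 415.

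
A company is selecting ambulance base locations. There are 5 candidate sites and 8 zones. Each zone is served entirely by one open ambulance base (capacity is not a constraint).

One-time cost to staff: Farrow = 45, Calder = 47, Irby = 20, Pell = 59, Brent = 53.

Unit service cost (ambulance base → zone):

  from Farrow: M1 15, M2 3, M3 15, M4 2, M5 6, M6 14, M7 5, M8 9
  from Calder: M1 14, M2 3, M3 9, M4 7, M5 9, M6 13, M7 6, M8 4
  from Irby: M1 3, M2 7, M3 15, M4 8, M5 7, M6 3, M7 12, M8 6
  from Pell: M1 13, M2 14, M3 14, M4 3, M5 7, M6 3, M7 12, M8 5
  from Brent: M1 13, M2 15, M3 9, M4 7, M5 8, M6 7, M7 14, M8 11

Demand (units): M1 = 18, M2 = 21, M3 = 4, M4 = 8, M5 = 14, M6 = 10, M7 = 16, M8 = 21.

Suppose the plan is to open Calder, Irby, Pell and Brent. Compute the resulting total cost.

Total cost: 664

Each zone is assigned to its cheapest site among the open ones.
{Calder, Irby, Pell, Brent}: M1→Irby 3·18=54, M2→Calder 3·21=63, M3→Calder 9·4=36, M4→Pell 3·8=24, M5→Irby 7·14=98, M6→Irby 3·10=30, M7→Calder 6·16=96, M8→Calder 4·21=84. Service 485; fixed 179; total 664.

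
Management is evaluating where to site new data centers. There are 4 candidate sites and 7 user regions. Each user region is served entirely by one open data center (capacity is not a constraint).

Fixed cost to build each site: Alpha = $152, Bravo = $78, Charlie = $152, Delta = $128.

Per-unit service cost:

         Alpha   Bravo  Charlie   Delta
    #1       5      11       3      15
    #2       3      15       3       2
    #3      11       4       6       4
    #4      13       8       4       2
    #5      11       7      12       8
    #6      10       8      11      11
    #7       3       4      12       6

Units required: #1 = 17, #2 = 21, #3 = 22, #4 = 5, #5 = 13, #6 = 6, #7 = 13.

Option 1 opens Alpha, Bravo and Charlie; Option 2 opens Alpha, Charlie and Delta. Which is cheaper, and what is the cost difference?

Option 1 is cheaper by 44.

Option 1: {Alpha, Bravo, Charlie}: #1→Charlie 3·17=51, #2→Alpha 3·21=63, #3→Bravo 4·22=88, #4→Charlie 4·5=20, #5→Bravo 7·13=91, #6→Bravo 8·6=48, #7→Alpha 3·13=39. Service 400; fixed 382; total 782.
Option 2: {Alpha, Charlie, Delta}: #1→Charlie 3·17=51, #2→Delta 2·21=42, #3→Delta 4·22=88, #4→Delta 2·5=10, #5→Delta 8·13=104, #6→Alpha 10·6=60, #7→Alpha 3·13=39. Service 394; fixed 432; total 826.
Difference: |782 − 826| = 44.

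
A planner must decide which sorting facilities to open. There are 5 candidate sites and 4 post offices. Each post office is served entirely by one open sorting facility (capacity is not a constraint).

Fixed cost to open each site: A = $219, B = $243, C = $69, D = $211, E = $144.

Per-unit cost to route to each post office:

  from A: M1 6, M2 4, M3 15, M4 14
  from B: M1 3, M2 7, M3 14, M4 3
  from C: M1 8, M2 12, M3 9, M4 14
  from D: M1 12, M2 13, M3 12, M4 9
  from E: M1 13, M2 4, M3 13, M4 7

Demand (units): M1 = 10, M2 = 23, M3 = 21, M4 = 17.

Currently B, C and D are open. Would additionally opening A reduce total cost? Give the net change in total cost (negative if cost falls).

Current service cost with {B, C, D}: 431.
Adding A: each post office re-picks its cheapest; new service cost 362, saving 69.
Extra fixed cost: 219. Net change = 219 − 69 = 150.
(Totals: 954 → 1104.)

No — net change +150 (cost rises by 150).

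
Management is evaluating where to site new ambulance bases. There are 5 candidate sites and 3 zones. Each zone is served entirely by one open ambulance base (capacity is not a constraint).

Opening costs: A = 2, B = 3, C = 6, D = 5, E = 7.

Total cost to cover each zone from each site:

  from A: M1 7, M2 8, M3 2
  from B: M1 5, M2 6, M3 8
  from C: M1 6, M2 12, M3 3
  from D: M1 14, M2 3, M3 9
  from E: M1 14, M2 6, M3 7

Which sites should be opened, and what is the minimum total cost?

Open A and B; minimum total cost 18.

For any fixed open set, each zone goes to its cheapest open site; total = fixed + service.
{A, B}: M1→B 5, M2→B 6, M3→A 2. Service 13; fixed 5; total 18.
{A}: service 17 + fixed 2 = 19
{A, D}: service 12 + fixed 7 = 19
{A, B, C, D, E}: M1→B 5, M2→D 3, M3→A 2. Service 10; fixed 23; total 33.
No other subset beats 18.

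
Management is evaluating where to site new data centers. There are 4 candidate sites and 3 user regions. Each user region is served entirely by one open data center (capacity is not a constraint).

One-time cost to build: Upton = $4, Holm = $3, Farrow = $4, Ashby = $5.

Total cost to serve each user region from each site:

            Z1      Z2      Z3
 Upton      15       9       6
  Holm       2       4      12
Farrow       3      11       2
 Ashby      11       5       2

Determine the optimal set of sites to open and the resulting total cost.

For any fixed open set, each user region goes to its cheapest open site; total = fixed + service.
{Holm, Farrow}: Z1→Holm 2, Z2→Holm 4, Z3→Farrow 2. Service 8; fixed 7; total 15.
{Holm, Ashby}: service 8 + fixed 8 = 16
{Upton, Holm}: Z1→Holm 2, Z2→Holm 4, Z3→Upton 6. Service 12; fixed 7; total 19.
{Upton, Holm, Farrow, Ashby}: service 8 + fixed 16 = 24
(All 15 nonempty subsets were checked; Holm and Farrow is lowest.)

Open Holm and Farrow; minimum total cost 15.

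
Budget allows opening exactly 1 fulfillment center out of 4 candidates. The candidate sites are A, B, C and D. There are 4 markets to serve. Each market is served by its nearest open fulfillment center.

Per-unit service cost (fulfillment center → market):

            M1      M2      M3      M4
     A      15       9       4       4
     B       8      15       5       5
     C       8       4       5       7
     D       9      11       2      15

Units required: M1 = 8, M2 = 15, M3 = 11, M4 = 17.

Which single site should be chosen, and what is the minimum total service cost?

With exactly 1 open, each market uses its cheapest among the chosen.
{C}: M1→C 8·8=64, M2→C 4·15=60, M3→C 5·11=55, M4→C 7·17=119. Service cost 298.
{A}: service cost 367
{B}: service cost 429
Among all 4 size-1 choices, {C} is lowest.

Choose C only; total service cost 298.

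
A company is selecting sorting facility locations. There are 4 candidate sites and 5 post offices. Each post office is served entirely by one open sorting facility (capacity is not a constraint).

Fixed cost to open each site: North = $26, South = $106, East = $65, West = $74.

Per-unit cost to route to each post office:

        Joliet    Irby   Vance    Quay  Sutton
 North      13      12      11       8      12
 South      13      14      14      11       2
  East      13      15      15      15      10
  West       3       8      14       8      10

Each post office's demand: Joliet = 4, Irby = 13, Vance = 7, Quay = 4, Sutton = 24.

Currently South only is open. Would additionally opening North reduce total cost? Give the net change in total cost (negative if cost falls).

Current service cost with {South}: 424.
Adding North: each post office re-picks its cheapest; new service cost 365, saving 59.
Extra fixed cost: 26. Net change = 26 − 59 = -33.
(Totals: 530 → 497.)

Yes — net change −33 (cost falls by 33).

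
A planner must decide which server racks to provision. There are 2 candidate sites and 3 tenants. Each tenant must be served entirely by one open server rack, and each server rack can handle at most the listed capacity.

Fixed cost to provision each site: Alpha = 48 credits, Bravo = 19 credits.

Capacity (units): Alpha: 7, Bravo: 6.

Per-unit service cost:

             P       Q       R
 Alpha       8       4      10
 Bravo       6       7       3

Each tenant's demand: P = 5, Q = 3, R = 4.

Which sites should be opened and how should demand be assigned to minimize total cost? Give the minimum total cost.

Minimum total cost: 149

Open {Alpha, Bravo}: P→Bravo 6·5=30, Q→Alpha 4·3=12, R→Alpha 10·4=40.
Loads: Alpha carries 7/7, Bravo carries 5/6. Service 82; fixed 67; total 149.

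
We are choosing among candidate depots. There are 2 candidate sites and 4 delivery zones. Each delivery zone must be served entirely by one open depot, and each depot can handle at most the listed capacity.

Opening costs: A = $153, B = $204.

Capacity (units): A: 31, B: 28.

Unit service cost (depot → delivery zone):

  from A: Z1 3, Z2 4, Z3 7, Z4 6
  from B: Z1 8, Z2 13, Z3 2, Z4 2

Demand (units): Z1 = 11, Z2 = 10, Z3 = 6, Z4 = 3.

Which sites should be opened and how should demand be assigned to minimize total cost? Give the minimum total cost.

Open {A}: Z1→A 3·11=33, Z2→A 4·10=40, Z3→A 7·6=42, Z4→A 6·3=18.
Loads: A carries 30/31. Service 133; fixed 153; total 286.
Next best feasible plan costs 448.

Minimum total cost: 286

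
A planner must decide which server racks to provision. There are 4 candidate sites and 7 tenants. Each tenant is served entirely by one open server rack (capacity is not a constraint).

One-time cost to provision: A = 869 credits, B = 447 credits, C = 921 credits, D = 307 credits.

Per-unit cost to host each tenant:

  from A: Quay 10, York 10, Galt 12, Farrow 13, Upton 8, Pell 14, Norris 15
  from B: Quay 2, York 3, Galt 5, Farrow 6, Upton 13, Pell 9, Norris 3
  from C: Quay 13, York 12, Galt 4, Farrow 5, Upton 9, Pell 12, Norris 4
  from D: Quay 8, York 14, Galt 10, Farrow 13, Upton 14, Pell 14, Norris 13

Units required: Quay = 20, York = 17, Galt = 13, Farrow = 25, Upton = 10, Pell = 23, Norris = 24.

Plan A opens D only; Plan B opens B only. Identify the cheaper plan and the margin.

Plan B is cheaper by 772.

Plan A: {D}: Quay→D 8·20=160, York→D 14·17=238, Galt→D 10·13=130, Farrow→D 13·25=325, Upton→D 14·10=140, Pell→D 14·23=322, Norris→D 13·24=312. Service 1627; fixed 307; total 1934.
Plan B: {B}: Quay→B 2·20=40, York→B 3·17=51, Galt→B 5·13=65, Farrow→B 6·25=150, Upton→B 13·10=130, Pell→B 9·23=207, Norris→B 3·24=72. Service 715; fixed 447; total 1162.
Difference: |1934 − 1162| = 772.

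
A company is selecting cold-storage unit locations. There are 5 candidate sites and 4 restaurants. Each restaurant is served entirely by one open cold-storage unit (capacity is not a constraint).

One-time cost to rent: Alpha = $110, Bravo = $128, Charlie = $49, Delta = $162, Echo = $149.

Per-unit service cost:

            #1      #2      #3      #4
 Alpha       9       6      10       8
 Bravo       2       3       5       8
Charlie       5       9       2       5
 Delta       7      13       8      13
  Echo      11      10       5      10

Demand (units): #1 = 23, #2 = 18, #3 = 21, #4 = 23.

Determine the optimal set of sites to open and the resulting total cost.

Open Bravo and Charlie; minimum total cost 434.

For any fixed open set, each restaurant goes to its cheapest open site; total = fixed + service.
{Bravo, Charlie}: #1→Bravo 2·23=46, #2→Bravo 3·18=54, #3→Charlie 2·21=42, #4→Charlie 5·23=115. Service 257; fixed 177; total 434.
{Charlie}: #1→Charlie 5·23=115, #2→Charlie 9·18=162, #3→Charlie 2·21=42, #4→Charlie 5·23=115. Service 434; fixed 49; total 483.
{Bravo}: #1→Bravo 2·23=46, #2→Bravo 3·18=54, #3→Bravo 5·21=105, #4→Bravo 8·23=184. Service 389; fixed 128; total 517.
{Alpha, Bravo, Charlie, Delta, Echo}: service 257 + fixed 598 = 855
No other subset beats 434.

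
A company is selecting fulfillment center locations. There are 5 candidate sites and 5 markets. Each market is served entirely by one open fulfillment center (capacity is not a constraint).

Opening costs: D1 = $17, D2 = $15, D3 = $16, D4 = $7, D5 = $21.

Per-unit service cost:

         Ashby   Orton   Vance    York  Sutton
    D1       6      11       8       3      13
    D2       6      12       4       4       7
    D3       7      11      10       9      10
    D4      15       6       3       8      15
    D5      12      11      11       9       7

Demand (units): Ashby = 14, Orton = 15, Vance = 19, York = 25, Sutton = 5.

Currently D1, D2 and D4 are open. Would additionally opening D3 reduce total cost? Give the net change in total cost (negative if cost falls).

Current service cost with {D1, D2, D4}: 341.
Adding D3: each market re-picks its cheapest; new service cost 341, saving 0.
Extra fixed cost: 16. Net change = 16 − 0 = 16.
(Totals: 380 → 396.)

No — net change +16 (cost rises by 16).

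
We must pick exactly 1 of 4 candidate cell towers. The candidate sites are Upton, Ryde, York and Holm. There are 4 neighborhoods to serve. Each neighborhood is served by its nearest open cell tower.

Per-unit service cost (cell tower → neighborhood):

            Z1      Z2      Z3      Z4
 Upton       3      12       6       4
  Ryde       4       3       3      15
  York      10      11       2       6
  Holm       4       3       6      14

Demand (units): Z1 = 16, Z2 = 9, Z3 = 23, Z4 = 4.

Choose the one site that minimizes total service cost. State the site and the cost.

Choose Ryde only; total service cost 220.

With exactly 1 open, each neighborhood uses its cheapest among the chosen.
{Ryde}: Z1→Ryde 4·16=64, Z2→Ryde 3·9=27, Z3→Ryde 3·23=69, Z4→Ryde 15·4=60. Service cost 220.
{Holm}: service cost 285
{Upton}: service cost 310
Among all 4 size-1 choices, {Ryde} is lowest.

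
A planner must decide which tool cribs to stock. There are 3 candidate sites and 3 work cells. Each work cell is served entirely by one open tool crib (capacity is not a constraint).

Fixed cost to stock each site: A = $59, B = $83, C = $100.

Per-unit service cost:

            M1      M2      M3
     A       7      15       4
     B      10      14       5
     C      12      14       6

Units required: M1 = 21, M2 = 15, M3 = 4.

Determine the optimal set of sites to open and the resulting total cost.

Open A only; minimum total cost 447.

For any fixed open set, each work cell goes to its cheapest open site; total = fixed + service.
{A}: M1→A 7·21=147, M2→A 15·15=225, M3→A 4·4=16. Service 388; fixed 59; total 447.
{A, B}: service 373 + fixed 142 = 515
{B}: service 440 + fixed 83 = 523
{A, B, C}: service 373 + fixed 242 = 615
No other subset beats 447.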